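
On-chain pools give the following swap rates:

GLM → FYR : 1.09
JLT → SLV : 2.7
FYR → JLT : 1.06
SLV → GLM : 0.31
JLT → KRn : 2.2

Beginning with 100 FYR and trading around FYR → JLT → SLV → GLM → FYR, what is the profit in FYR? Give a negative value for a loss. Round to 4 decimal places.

100 FYR × 1.06 = 106 JLT
106 JLT × 2.7 = 286.2 SLV
286.2 SLV × 0.31 = 88.722 GLM
88.722 GLM × 1.09 = 96.70698 FYR
Net change: 96.70698 − 100 = -3.29302 FYR

-3.2930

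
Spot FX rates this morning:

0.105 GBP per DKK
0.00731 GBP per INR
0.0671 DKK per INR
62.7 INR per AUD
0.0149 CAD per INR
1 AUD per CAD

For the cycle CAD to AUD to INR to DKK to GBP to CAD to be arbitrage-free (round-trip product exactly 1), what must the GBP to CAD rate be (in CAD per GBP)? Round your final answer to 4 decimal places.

Known legs of the cycle: 1 × 62.7 × 0.0671 × 0.105 = 0.44175285
For no arbitrage the full-cycle product must be 1, so the missing rate is 1 / 0.44175285 ≈ 2.263709.

2.2637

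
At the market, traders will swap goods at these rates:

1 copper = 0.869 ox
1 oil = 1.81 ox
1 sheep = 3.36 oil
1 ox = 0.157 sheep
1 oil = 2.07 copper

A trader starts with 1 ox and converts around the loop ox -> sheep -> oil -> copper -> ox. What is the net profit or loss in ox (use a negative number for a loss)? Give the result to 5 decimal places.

1 ox × 0.157 = 0.157 sheep
0.157 sheep × 3.36 = 0.52752 oil
0.52752 oil × 2.07 = 1.0919664 copper
1.0919664 copper × 0.869 = 0.9489188016 ox
Net change: 0.9489188016 − 1 = -0.0510811984 ox

-0.05108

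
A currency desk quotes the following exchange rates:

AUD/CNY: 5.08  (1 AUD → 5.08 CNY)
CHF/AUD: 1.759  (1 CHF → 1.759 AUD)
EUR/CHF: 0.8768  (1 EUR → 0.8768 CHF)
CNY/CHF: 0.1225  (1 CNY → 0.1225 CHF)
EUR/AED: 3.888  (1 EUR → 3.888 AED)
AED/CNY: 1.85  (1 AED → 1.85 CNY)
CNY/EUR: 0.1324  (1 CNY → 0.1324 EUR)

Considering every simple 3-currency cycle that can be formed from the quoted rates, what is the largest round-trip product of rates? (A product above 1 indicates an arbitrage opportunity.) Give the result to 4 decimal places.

CHF→AUD→CNY→CHF: 1.759 × 5.08 × 0.1225 = 1.09463
EUR→AED→CNY→EUR: 3.888 × 1.85 × 0.1324 = 0.95233
Maximum is CHF→AUD→CNY→CHF at 1.0946; arbitrage exists.

1.0946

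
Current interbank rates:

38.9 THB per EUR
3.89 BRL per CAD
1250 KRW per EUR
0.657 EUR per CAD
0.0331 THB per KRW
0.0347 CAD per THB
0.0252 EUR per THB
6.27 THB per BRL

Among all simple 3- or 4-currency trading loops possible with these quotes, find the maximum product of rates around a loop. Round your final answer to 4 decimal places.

THB→EUR→KRW→THB: 0.0252 × 1250 × 0.0331 = 1.04265
THB→CAD→EUR→KRW→THB: 0.0347 × 0.657 × 1250 × 0.0331 = 0.94326
THB→CAD→EUR→THB: 0.0347 × 0.657 × 38.9 = 0.88684
THB→CAD→BRL→THB: 0.0347 × 3.89 × 6.27 = 0.84634
Maximum is THB→EUR→KRW→THB at 1.0427; arbitrage exists.

1.0427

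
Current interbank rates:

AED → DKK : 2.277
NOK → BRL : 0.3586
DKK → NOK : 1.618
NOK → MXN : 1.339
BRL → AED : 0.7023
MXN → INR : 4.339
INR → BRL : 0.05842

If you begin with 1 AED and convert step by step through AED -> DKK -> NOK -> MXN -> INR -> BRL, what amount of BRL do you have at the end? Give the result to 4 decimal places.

1 AED × 2.277 = 2.277 DKK
2.277 DKK × 1.618 = 3.684186 NOK
3.684186 NOK × 1.339 = 4.933125054 MXN
4.933125054 MXN × 4.339 = 21.404829609306 INR
21.404829609306 INR × 0.05842 = 1.25047014577565652 BRL

1.2505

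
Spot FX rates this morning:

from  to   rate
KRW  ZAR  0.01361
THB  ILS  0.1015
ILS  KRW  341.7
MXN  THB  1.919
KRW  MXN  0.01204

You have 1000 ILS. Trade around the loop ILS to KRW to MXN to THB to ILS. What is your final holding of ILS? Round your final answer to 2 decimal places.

801.33

1000 ILS × 341.7 = 341700 KRW
341700 KRW × 0.01204 = 4114.068 MXN
4114.068 MXN × 1.919 = 7894.896492 THB
7894.896492 THB × 0.1015 = 801.331993938 ILS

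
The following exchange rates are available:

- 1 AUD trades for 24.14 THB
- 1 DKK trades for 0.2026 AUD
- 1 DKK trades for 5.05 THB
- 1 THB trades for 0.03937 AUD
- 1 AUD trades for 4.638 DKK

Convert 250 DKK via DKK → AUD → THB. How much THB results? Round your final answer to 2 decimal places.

250 DKK × 0.2026 = 50.65 AUD
50.65 AUD × 24.14 = 1222.691 THB

1222.69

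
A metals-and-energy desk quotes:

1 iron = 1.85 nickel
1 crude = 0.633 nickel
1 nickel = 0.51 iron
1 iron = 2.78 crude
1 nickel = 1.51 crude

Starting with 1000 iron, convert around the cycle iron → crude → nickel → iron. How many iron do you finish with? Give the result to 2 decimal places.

897.47

1000 iron × 2.78 = 2780 crude
2780 crude × 0.633 = 1759.74 nickel
1759.74 nickel × 0.51 = 897.4674 iron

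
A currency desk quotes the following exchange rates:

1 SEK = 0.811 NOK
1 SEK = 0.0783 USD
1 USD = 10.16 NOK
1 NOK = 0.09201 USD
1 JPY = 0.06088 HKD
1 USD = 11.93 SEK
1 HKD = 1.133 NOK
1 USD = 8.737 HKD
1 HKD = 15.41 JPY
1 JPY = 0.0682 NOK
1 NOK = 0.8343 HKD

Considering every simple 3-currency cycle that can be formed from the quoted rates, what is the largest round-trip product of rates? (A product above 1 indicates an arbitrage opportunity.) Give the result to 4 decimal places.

NOK→USD→HKD→NOK: 0.09201 × 8.737 × 1.133 = 0.91081
SEK→NOK→USD→SEK: 0.811 × 0.09201 × 11.93 = 0.89022
NOK→HKD→JPY→NOK: 0.8343 × 15.41 × 0.0682 = 0.87682
Maximum is NOK→USD→HKD→NOK at 0.9108; no arbitrage — every cycle loses value.

0.9108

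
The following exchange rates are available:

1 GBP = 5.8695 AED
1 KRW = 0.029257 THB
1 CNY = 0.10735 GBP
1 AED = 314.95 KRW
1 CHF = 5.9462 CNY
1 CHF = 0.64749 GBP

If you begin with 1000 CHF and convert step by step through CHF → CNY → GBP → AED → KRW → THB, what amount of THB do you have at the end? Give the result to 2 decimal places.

1000 CHF × 5.9462 = 5946.2 CNY
5946.2 CNY × 0.10735 = 638.32457 GBP
638.32457 GBP × 5.8695 = 3746.646063615 AED
3746.646063615 AED × 314.95 = 1180006.17773554425 KRW
1180006.17773554425 KRW × 0.029257 = 34523.44074200881812225 THB

34523.44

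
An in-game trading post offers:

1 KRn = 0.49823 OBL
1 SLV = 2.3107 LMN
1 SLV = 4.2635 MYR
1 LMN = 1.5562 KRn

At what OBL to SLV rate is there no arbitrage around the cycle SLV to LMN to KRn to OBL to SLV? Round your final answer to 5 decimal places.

0.55816

Known legs of the cycle: 2.3107 × 1.5562 × 0.49823 = 1.7915909069282
For no arbitrage the full-cycle product must be 1, so the missing rate is 1 / 1.7915909069282 ≈ 0.5581631.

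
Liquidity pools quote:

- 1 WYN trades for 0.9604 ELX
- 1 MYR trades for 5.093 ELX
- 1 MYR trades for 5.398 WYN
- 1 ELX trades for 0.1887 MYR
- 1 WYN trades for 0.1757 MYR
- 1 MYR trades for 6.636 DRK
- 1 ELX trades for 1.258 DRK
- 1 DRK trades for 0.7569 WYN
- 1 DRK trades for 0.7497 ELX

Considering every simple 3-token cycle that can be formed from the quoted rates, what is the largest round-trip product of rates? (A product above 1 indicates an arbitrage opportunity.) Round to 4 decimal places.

WYN→ELX→MYR→WYN: 0.9604 × 0.1887 × 5.398 = 0.97827
MYR→DRK→ELX→MYR: 6.636 × 0.7497 × 0.1887 = 0.93878
WYN→ELX→DRK→WYN: 0.9604 × 1.258 × 0.7569 = 0.91447
WYN→MYR→DRK→WYN: 0.1757 × 6.636 × 0.7569 = 0.88250
Maximum is WYN→ELX→MYR→WYN at 0.9783; no arbitrage — every cycle loses value.

0.9783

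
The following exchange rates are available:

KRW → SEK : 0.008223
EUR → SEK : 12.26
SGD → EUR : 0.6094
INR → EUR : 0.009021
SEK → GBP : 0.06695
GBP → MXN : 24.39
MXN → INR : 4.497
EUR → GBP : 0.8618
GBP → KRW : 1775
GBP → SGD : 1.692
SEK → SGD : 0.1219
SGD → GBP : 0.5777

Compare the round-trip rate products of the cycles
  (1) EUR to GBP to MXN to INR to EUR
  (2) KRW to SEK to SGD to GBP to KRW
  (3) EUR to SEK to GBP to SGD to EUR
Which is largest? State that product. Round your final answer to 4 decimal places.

1.0279

(1) 0.8618 × 24.39 × 4.497 × 0.009021 = 0.85270
(2) 0.008223 × 0.1219 × 0.5777 × 1775 = 1.02786
(3) 12.26 × 0.06695 × 1.692 × 0.6094 = 0.84634
Highest is cycle (2) at 1.0279 (>1, arbitrage).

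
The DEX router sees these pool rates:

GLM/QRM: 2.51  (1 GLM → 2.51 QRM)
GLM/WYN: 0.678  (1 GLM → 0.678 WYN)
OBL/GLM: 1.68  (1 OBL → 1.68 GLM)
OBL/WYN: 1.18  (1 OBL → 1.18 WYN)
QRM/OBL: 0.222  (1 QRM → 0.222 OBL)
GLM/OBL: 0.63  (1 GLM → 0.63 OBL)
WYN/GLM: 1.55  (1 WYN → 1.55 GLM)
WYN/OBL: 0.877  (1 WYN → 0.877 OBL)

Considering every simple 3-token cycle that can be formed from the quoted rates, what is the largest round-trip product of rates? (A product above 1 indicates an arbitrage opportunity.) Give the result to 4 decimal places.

GLM→OBL→WYN→GLM: 0.63 × 1.18 × 1.55 = 1.15227
GLM→WYN→OBL→GLM: 0.678 × 0.877 × 1.68 = 0.99894
QRM→OBL→GLM→QRM: 0.222 × 1.68 × 2.51 = 0.93613
Maximum is GLM→OBL→WYN→GLM at 1.1523; arbitrage exists.

1.1523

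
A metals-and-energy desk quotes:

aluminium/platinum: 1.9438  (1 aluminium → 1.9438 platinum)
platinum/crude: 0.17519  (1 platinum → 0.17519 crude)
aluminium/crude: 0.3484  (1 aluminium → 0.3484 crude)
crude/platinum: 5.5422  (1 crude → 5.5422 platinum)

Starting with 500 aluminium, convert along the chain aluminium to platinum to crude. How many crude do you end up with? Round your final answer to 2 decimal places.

500 aluminium × 1.9438 = 971.9 platinum
971.9 platinum × 0.17519 = 170.267161 crude

170.27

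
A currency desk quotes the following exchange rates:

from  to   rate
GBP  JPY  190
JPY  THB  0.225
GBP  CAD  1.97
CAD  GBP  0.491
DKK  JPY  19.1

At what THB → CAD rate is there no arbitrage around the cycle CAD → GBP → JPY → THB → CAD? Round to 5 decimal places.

Known legs of the cycle: 0.491 × 190 × 0.225 = 20.99025
For no arbitrage the full-cycle product must be 1, so the missing rate is 1 / 20.99025 ≈ 0.0476412.

0.04764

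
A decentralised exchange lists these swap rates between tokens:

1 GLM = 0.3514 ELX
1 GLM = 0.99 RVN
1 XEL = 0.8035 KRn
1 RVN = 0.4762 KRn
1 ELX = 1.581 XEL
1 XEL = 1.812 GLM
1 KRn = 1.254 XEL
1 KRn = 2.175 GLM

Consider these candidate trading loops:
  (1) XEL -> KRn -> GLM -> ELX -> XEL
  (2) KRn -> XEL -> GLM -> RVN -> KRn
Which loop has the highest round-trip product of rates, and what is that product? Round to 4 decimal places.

1.0712

(1) 0.8035 × 2.175 × 0.3514 × 1.581 = 0.97091
(2) 1.254 × 1.812 × 0.99 × 0.4762 = 1.07122
Highest is cycle (2) at 1.0712 (>1, arbitrage).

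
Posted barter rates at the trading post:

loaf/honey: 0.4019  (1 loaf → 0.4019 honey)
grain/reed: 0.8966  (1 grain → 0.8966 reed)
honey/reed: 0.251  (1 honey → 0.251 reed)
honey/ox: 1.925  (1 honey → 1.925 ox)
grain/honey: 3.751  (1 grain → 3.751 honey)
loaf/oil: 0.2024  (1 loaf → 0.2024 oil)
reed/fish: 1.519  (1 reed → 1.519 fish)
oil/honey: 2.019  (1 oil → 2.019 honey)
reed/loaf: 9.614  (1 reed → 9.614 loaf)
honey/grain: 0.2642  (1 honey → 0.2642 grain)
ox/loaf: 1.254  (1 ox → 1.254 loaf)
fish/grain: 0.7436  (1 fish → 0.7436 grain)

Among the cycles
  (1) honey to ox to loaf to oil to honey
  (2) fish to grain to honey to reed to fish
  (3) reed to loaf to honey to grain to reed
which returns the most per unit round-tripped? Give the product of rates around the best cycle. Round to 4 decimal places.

1.0635

(1) 1.925 × 1.254 × 0.2024 × 2.019 = 0.98645
(2) 0.7436 × 3.751 × 0.251 × 1.519 = 1.06345
(3) 9.614 × 0.4019 × 0.2642 × 0.8966 = 0.91528
Highest is cycle (2) at 1.0635 (>1, arbitrage).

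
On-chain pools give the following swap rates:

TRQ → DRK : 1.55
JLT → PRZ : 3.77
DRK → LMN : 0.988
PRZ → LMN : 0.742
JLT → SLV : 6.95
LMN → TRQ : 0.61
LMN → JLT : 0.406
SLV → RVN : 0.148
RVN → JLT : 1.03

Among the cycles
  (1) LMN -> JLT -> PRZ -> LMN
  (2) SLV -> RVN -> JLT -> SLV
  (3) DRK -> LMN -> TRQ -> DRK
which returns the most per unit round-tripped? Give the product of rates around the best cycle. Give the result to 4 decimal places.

1.1357

(1) 0.406 × 3.77 × 0.742 = 1.13572
(2) 0.148 × 1.03 × 6.95 = 1.05946
(3) 0.988 × 0.61 × 1.55 = 0.93415
Highest is cycle (1) at 1.1357 (>1, arbitrage).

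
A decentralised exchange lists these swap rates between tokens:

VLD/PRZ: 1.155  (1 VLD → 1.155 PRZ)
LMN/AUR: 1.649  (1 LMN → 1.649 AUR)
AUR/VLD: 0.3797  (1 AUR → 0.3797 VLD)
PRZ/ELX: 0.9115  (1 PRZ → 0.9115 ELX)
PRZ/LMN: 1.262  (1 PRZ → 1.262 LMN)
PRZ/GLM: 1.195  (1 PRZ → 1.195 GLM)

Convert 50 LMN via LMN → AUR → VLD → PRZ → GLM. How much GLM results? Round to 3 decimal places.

50 LMN × 1.649 = 82.45 AUR
82.45 AUR × 0.3797 = 31.306265 VLD
31.306265 VLD × 1.155 = 36.158736075 PRZ
36.158736075 PRZ × 1.195 = 43.209689609625 GLM

43.210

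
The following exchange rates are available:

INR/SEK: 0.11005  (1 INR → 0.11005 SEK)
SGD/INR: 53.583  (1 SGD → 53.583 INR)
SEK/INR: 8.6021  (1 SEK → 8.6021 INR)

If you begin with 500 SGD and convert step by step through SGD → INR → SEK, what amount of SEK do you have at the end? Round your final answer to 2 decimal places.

2948.40

500 SGD × 53.583 = 26791.5 INR
26791.5 INR × 0.11005 = 2948.404575 SEK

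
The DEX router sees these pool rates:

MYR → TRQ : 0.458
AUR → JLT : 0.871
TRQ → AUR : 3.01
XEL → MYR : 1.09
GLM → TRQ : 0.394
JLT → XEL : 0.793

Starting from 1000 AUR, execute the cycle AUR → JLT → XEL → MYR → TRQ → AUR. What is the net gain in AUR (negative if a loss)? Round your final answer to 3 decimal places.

1000 AUR × 0.871 = 871 JLT
871 JLT × 0.793 = 690.703 XEL
690.703 XEL × 1.09 = 752.86627 MYR
752.86627 MYR × 0.458 = 344.81275166 TRQ
344.81275166 TRQ × 3.01 = 1037.8863824966 AUR
Net change: 1037.8863824966 − 1000 = 37.8863824966 AUR

37.886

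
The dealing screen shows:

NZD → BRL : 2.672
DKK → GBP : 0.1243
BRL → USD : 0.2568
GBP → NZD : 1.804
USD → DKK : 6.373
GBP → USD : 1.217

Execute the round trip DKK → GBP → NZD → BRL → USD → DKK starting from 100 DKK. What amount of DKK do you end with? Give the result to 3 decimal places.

98.058

100 DKK × 0.1243 = 12.43 GBP
12.43 GBP × 1.804 = 22.42372 NZD
22.42372 NZD × 2.672 = 59.91617984 BRL
59.91617984 BRL × 0.2568 = 15.386474982912 USD
15.386474982912 USD × 6.373 = 98.058005066098176 DKK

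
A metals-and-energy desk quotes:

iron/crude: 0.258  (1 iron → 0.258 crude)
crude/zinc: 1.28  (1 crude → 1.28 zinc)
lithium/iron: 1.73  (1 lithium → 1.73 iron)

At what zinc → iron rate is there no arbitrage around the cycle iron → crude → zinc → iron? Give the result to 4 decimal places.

3.0281

Known legs of the cycle: 0.258 × 1.28 = 0.33024
For no arbitrage the full-cycle product must be 1, so the missing rate is 1 / 0.33024 ≈ 3.028101.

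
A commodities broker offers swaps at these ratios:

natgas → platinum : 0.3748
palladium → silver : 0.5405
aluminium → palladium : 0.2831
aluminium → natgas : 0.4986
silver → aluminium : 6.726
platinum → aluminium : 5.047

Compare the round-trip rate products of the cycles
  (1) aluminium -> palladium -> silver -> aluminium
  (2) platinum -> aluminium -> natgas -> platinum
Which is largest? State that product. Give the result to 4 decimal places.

(1) 0.2831 × 0.5405 × 6.726 = 1.02918
(2) 5.047 × 0.4986 × 0.3748 = 0.94316
Highest is cycle (1) at 1.0292 (>1, arbitrage).

1.0292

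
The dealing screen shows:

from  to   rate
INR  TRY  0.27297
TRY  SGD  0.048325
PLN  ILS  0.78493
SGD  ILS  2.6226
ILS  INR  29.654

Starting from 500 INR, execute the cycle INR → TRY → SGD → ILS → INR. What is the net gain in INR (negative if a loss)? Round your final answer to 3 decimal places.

500 INR × 0.27297 = 136.485 TRY
136.485 TRY × 0.048325 = 6.595637625 SGD
6.595637625 SGD × 2.6226 = 17.297719235325 ILS
17.297719235325 ILS × 29.654 = 512.94656620432755 INR
Net change: 512.94656620432755 − 500 = 12.94656620432755 INR

12.947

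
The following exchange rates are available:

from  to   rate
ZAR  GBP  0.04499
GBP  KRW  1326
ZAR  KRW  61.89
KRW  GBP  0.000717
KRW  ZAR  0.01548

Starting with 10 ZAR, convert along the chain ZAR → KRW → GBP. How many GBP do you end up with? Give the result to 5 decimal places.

10 ZAR × 61.89 = 618.9 KRW
618.9 KRW × 0.000717 = 0.4437513 GBP

0.44375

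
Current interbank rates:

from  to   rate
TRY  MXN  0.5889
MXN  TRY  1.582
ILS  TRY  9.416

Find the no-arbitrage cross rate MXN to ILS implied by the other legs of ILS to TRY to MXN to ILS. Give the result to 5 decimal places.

0.18034

Known legs of the cycle: 9.416 × 0.5889 = 5.5450824
For no arbitrage the full-cycle product must be 1, so the missing rate is 1 / 5.5450824 ≈ 0.1803400.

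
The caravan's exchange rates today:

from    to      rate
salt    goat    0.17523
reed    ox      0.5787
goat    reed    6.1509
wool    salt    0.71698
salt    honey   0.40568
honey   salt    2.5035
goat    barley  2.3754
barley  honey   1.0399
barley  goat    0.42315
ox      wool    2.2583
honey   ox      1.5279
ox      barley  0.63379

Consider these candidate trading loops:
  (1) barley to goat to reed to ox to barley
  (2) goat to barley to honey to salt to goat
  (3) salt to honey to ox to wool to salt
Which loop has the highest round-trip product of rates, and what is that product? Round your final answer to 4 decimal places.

(1) 0.42315 × 6.1509 × 0.5787 × 0.63379 = 0.95462
(2) 2.3754 × 1.0399 × 2.5035 × 0.17523 = 1.08364
(3) 0.40568 × 1.5279 × 2.2583 × 0.71698 = 1.00362
Highest is cycle (2) at 1.0836 (>1, arbitrage).

1.0836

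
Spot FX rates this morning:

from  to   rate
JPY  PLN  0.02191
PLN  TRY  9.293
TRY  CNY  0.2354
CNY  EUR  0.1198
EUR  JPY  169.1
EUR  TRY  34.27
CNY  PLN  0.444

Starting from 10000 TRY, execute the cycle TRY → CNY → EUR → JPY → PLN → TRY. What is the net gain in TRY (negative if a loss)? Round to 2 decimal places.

-290.31

10000 TRY × 0.2354 = 2354 CNY
2354 CNY × 0.1198 = 282.0092 EUR
282.0092 EUR × 169.1 = 47687.75572 JPY
47687.75572 JPY × 0.02191 = 1044.8387278252 PLN
1044.8387278252 PLN × 9.293 = 9709.6862976795836 TRY
Net change: 9709.6862976795836 − 10000 = -290.3137023204164 TRY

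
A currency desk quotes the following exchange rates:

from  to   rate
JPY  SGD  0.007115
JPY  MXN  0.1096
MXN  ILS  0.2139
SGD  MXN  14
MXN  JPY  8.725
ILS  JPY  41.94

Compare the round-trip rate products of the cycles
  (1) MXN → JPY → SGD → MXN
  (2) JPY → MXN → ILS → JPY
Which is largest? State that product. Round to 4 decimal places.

(1) 8.725 × 0.007115 × 14 = 0.86910
(2) 0.1096 × 0.2139 × 41.94 = 0.98322
Highest is cycle (2) at 0.9832 (≤1, no arbitrage).

0.9832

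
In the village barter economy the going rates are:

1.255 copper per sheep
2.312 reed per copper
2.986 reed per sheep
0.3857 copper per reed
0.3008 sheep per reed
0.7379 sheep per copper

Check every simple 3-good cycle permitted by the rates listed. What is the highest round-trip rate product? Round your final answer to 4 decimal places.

0.8728

copper→reed→sheep→copper: 2.312 × 0.3008 × 1.255 = 0.87279
copper→sheep→reed→copper: 0.7379 × 2.986 × 0.3857 = 0.84984
Maximum is copper→reed→sheep→copper at 0.8728; no arbitrage — every cycle loses value.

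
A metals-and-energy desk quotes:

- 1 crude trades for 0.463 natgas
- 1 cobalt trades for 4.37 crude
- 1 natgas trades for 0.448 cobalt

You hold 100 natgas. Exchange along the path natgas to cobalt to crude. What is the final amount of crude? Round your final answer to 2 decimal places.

195.78

100 natgas × 0.448 = 44.8 cobalt
44.8 cobalt × 4.37 = 195.776 crude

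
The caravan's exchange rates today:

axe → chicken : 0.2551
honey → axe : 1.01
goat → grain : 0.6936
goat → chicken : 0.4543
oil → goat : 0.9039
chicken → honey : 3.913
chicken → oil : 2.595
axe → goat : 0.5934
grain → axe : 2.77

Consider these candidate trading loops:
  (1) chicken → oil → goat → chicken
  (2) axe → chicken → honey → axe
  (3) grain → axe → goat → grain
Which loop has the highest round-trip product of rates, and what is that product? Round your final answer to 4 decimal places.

(1) 2.595 × 0.9039 × 0.4543 = 1.06562
(2) 0.2551 × 3.913 × 1.01 = 1.00819
(3) 2.77 × 0.5934 × 0.6936 = 1.14008
Highest is cycle (3) at 1.1401 (>1, arbitrage).

1.1401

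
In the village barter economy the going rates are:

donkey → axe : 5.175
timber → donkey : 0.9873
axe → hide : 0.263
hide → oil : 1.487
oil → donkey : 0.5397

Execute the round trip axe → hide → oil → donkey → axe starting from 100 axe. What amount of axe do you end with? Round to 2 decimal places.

100 axe × 0.263 = 26.3 hide
26.3 hide × 1.487 = 39.1081 oil
39.1081 oil × 0.5397 = 21.10664157 donkey
21.10664157 donkey × 5.175 = 109.22687012475 axe

109.23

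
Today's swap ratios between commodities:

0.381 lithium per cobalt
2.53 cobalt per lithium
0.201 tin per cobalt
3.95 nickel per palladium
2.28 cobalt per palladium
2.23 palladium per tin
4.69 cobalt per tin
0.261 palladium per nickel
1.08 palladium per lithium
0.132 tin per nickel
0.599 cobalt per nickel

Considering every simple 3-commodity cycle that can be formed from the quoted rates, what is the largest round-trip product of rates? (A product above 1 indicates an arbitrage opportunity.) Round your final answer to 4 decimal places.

1.1627

tin→palladium→nickel→tin: 2.23 × 3.95 × 0.132 = 1.16272
tin→palladium→cobalt→tin: 2.23 × 2.28 × 0.201 = 1.02196
cobalt→lithium→palladium→cobalt: 0.381 × 1.08 × 2.28 = 0.93817
Maximum is tin→palladium→nickel→tin at 1.1627; arbitrage exists.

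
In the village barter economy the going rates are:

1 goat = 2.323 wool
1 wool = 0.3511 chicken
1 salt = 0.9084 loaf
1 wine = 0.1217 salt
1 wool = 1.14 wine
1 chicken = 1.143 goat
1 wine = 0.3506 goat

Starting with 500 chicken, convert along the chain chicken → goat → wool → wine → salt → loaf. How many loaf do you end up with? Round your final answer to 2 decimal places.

500 chicken × 1.143 = 571.5 goat
571.5 goat × 2.323 = 1327.5945 wool
1327.5945 wool × 1.14 = 1513.45773 wine
1513.45773 wine × 0.1217 = 184.187805741 salt
184.187805741 salt × 0.9084 = 167.3162027351244 loaf

167.32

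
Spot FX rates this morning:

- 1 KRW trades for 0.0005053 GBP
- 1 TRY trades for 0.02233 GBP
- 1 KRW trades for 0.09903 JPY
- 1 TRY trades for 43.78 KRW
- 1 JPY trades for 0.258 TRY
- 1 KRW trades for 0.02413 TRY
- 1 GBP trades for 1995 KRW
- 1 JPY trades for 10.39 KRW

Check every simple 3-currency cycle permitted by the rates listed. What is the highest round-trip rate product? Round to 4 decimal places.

1.1186

KRW→JPY→TRY→KRW: 0.09903 × 0.258 × 43.78 = 1.11857
KRW→TRY→GBP→KRW: 0.02413 × 0.02233 × 1995 = 1.07495
Maximum is KRW→JPY→TRY→KRW at 1.1186; arbitrage exists.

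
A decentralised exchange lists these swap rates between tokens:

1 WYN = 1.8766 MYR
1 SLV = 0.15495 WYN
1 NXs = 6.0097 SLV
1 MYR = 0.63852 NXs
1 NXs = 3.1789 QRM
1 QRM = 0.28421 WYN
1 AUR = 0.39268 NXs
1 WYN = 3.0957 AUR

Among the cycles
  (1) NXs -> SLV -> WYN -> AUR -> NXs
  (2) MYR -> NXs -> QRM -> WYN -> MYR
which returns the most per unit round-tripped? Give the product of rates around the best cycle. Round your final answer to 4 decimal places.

(1) 6.0097 × 0.15495 × 3.0957 × 0.39268 = 1.13199
(2) 0.63852 × 3.1789 × 0.28421 × 1.8766 = 1.08259
Highest is cycle (1) at 1.1320 (>1, arbitrage).

1.1320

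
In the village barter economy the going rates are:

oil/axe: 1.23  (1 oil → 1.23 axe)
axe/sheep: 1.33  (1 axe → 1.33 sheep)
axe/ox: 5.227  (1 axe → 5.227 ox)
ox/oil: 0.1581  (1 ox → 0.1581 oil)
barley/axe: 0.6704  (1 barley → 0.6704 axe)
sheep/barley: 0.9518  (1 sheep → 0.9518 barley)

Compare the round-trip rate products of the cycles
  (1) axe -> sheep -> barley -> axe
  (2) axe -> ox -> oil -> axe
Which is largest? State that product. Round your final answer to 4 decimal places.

(1) 1.33 × 0.9518 × 0.6704 = 0.84866
(2) 5.227 × 0.1581 × 1.23 = 1.01646
Highest is cycle (2) at 1.0165 (>1, arbitrage).

1.0165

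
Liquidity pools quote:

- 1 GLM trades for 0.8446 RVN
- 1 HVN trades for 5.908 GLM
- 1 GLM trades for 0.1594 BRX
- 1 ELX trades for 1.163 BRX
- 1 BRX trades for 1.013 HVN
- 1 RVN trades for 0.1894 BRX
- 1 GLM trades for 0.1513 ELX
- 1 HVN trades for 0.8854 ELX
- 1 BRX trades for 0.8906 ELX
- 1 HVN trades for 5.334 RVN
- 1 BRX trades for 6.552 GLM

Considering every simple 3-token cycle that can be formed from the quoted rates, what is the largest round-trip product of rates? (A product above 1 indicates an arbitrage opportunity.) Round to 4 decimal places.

1.1529

ELX→BRX→GLM→ELX: 1.163 × 6.552 × 0.1513 = 1.15290
GLM→RVN→BRX→GLM: 0.8446 × 0.1894 × 6.552 = 1.04811
ELX→BRX→HVN→ELX: 1.163 × 1.013 × 0.8854 = 1.04311
HVN→RVN→BRX→HVN: 5.334 × 0.1894 × 1.013 = 1.02339
HVN→GLM→BRX→HVN: 5.908 × 0.1594 × 1.013 = 0.95398
Maximum is ELX→BRX→GLM→ELX at 1.1529; arbitrage exists.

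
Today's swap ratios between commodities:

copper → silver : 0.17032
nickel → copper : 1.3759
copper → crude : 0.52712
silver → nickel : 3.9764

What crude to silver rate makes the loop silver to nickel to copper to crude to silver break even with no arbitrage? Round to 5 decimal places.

0.34675

Known legs of the cycle: 3.9764 × 1.3759 × 0.52712 = 2.8839413919712
For no arbitrage the full-cycle product must be 1, so the missing rate is 1 / 2.8839413919712 ≈ 0.3467477.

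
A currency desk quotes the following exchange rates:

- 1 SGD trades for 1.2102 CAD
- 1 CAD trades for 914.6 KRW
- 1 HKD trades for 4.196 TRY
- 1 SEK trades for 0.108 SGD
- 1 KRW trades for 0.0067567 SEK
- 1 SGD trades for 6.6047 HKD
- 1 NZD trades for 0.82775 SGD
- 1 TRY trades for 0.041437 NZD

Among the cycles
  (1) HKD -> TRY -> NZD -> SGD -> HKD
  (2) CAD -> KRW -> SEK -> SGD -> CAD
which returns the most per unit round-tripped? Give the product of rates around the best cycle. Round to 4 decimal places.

0.9506

(1) 4.196 × 0.041437 × 0.82775 × 6.6047 = 0.95055
(2) 914.6 × 0.0067567 × 0.108 × 1.2102 = 0.80769
Highest is cycle (1) at 0.9506 (≤1, no arbitrage).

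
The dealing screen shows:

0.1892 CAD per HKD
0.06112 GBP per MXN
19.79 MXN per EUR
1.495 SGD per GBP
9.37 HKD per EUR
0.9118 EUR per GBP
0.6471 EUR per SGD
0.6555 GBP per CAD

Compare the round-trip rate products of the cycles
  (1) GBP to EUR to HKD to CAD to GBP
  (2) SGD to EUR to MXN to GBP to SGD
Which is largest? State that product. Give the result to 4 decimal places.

(1) 0.9118 × 9.37 × 0.1892 × 0.6555 = 1.05958
(2) 0.6471 × 19.79 × 0.06112 × 1.495 = 1.17015
Highest is cycle (2) at 1.1702 (>1, arbitrage).

1.1702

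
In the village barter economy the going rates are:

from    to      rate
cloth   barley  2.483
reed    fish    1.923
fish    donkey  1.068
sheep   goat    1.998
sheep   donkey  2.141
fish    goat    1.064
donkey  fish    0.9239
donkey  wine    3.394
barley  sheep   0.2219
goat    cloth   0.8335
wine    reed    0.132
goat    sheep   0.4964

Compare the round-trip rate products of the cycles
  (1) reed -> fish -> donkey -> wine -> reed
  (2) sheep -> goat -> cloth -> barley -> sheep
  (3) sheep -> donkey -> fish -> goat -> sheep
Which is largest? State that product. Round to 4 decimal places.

(1) 1.923 × 1.068 × 3.394 × 0.132 = 0.92010
(2) 1.998 × 0.8335 × 2.483 × 0.2219 = 0.91756
(3) 2.141 × 0.9239 × 1.064 × 0.4964 = 1.04476
Highest is cycle (3) at 1.0448 (>1, arbitrage).

1.0448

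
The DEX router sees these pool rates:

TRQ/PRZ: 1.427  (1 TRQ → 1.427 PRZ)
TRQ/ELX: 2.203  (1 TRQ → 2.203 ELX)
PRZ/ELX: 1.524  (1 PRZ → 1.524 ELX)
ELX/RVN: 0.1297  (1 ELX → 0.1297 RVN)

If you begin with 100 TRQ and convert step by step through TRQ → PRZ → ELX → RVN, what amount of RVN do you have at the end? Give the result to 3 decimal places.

100 TRQ × 1.427 = 142.7 PRZ
142.7 PRZ × 1.524 = 217.4748 ELX
217.4748 ELX × 0.1297 = 28.20648156 RVN

28.206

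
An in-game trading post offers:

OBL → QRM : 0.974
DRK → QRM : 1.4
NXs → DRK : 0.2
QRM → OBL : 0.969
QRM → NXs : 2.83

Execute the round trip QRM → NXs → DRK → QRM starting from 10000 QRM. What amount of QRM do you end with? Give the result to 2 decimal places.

10000 QRM × 2.83 = 28300 NXs
28300 NXs × 0.2 = 5660 DRK
5660 DRK × 1.4 = 7924 QRM

7924.00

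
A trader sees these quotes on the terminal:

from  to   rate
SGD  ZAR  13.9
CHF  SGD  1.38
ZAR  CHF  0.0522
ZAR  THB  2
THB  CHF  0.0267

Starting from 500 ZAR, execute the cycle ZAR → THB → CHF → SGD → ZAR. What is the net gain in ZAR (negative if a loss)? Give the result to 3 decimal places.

500 ZAR × 2 = 1000 THB
1000 THB × 0.0267 = 26.7 CHF
26.7 CHF × 1.38 = 36.846 SGD
36.846 SGD × 13.9 = 512.1594 ZAR
Net change: 512.1594 − 500 = 12.1594 ZAR

12.159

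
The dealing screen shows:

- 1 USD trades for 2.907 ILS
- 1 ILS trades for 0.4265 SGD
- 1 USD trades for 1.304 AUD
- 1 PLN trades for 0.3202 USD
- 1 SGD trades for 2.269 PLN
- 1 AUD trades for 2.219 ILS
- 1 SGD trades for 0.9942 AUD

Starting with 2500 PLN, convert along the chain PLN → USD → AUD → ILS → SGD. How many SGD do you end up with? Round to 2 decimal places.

2500 PLN × 0.3202 = 800.5 USD
800.5 USD × 1.304 = 1043.852 AUD
1043.852 AUD × 2.219 = 2316.307588 ILS
2316.307588 ILS × 0.4265 = 987.905186282 SGD

987.91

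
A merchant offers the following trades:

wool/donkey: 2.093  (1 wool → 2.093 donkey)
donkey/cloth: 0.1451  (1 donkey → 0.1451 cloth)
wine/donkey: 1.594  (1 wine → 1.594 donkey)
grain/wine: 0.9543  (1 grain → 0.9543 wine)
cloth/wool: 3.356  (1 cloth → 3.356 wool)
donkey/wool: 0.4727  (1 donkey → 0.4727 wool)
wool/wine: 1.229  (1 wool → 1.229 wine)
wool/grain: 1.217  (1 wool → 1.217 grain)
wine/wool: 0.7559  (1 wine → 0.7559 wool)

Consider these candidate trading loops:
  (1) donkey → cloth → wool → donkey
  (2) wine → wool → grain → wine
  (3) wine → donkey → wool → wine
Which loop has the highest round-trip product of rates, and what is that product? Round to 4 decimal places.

(1) 0.1451 × 3.356 × 2.093 = 1.01920
(2) 0.7559 × 1.217 × 0.9543 = 0.87789
(3) 1.594 × 0.4727 × 1.229 = 0.92603
Highest is cycle (1) at 1.0192 (>1, arbitrage).

1.0192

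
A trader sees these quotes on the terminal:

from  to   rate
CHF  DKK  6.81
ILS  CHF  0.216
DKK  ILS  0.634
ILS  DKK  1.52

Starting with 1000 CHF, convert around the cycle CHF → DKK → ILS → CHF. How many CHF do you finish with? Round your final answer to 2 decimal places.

932.59

1000 CHF × 6.81 = 6810 DKK
6810 DKK × 0.634 = 4317.54 ILS
4317.54 ILS × 0.216 = 932.58864 CHF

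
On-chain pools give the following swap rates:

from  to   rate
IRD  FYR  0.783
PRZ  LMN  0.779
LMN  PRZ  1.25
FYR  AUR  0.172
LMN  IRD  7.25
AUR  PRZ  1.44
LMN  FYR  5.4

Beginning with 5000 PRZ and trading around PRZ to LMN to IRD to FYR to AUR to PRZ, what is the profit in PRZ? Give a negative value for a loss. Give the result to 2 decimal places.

476.44

5000 PRZ × 0.779 = 3895 LMN
3895 LMN × 7.25 = 28238.75 IRD
28238.75 IRD × 0.783 = 22110.94125 FYR
22110.94125 FYR × 0.172 = 3803.081895 AUR
3803.081895 AUR × 1.44 = 5476.4379288 PRZ
Net change: 5476.4379288 − 5000 = 476.4379288 PRZ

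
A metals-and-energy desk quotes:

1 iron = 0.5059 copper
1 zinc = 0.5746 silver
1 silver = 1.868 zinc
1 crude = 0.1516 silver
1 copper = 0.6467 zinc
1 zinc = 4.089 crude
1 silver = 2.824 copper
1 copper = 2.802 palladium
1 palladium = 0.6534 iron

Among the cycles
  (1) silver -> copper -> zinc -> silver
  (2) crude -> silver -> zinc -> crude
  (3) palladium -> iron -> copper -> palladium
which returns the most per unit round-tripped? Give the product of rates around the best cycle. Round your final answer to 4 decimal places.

(1) 2.824 × 0.6467 × 0.5746 = 1.04938
(2) 0.1516 × 1.868 × 4.089 = 1.15796
(3) 0.6534 × 0.5059 × 2.802 = 0.92622
Highest is cycle (2) at 1.1580 (>1, arbitrage).

1.1580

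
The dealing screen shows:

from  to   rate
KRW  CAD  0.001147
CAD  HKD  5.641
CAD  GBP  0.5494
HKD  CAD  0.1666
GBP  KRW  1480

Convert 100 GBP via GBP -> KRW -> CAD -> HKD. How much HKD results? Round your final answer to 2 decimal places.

100 GBP × 1480 = 148000 KRW
148000 KRW × 0.001147 = 169.756 CAD
169.756 CAD × 5.641 = 957.593596 HKD

957.59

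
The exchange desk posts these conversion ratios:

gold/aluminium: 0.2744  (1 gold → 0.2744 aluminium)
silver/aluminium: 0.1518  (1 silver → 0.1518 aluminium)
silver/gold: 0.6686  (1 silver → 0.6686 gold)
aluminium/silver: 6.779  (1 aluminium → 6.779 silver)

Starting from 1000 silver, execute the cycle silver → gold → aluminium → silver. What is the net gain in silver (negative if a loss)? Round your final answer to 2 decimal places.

1000 silver × 0.6686 = 668.6 gold
668.6 gold × 0.2744 = 183.46384 aluminium
183.46384 aluminium × 6.779 = 1243.70137136 silver
Net change: 1243.70137136 − 1000 = 243.70137136 silver

243.70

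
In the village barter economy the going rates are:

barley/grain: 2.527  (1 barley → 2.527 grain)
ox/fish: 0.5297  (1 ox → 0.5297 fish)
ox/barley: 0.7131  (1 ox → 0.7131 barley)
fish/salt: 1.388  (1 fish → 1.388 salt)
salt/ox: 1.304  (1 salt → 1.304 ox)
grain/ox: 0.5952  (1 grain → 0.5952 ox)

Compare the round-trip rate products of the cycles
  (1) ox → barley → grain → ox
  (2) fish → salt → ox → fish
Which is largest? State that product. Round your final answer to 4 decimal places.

1.0726

(1) 0.7131 × 2.527 × 0.5952 = 1.07255
(2) 1.388 × 1.304 × 0.5297 = 0.95873
Highest is cycle (1) at 1.0726 (>1, arbitrage).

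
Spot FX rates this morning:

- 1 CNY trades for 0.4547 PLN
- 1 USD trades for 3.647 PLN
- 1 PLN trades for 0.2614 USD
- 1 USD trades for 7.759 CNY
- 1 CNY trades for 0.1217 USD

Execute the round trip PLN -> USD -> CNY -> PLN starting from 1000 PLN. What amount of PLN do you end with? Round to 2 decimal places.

922.22

1000 PLN × 0.2614 = 261.4 USD
261.4 USD × 7.759 = 2028.2026 CNY
2028.2026 CNY × 0.4547 = 922.22372222 PLN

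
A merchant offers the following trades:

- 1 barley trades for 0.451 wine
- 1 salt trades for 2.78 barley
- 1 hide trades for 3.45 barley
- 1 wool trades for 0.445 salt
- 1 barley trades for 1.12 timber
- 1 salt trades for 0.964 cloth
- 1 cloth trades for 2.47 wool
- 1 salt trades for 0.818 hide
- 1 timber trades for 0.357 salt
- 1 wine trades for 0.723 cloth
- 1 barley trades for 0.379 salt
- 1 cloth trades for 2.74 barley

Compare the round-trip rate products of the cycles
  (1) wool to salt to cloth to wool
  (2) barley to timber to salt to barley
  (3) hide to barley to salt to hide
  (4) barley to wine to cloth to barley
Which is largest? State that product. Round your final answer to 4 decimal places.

1.1116

(1) 0.445 × 0.964 × 2.47 = 1.05958
(2) 1.12 × 0.357 × 2.78 = 1.11156
(3) 3.45 × 0.379 × 0.818 = 1.06958
(4) 0.451 × 0.723 × 2.74 = 0.89344
Highest is cycle (2) at 1.1116 (>1, arbitrage).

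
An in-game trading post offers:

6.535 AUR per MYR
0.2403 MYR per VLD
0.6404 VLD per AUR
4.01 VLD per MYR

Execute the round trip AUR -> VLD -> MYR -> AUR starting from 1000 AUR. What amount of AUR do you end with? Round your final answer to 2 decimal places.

1005.66

1000 AUR × 0.6404 = 640.4 VLD
640.4 VLD × 0.2403 = 153.88812 MYR
153.88812 MYR × 6.535 = 1005.6588642 AUR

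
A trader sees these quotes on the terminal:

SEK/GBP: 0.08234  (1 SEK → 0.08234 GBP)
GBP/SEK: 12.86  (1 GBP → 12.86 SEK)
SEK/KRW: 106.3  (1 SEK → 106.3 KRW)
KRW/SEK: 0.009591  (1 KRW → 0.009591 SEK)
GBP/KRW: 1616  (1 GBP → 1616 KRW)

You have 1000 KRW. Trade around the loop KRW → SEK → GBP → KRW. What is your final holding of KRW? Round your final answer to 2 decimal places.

1000 KRW × 0.009591 = 9.591 SEK
9.591 SEK × 0.08234 = 0.78972294 GBP
0.78972294 GBP × 1616 = 1276.19227104 KRW

1276.19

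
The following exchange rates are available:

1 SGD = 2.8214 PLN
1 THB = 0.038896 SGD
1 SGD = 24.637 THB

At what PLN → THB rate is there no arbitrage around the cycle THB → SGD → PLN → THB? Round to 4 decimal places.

Known legs of the cycle: 0.038896 × 2.8214 = 0.1097411744
For no arbitrage the full-cycle product must be 1, so the missing rate is 1 / 0.1097411744 ≈ 9.112350.

9.1124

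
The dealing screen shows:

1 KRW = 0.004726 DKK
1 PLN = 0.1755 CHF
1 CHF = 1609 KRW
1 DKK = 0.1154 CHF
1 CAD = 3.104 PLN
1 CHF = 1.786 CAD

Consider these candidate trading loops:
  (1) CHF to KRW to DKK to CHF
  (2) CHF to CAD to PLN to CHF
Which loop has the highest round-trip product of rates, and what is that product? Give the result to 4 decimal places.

0.9729

(1) 1609 × 0.004726 × 0.1154 = 0.87752
(2) 1.786 × 3.104 × 0.1755 = 0.97293
Highest is cycle (2) at 0.9729 (≤1, no arbitrage).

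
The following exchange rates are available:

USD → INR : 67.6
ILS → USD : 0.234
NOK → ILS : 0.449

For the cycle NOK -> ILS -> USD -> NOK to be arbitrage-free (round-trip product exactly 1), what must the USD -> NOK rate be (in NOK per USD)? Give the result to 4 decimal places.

Known legs of the cycle: 0.449 × 0.234 = 0.105066
For no arbitrage the full-cycle product must be 1, so the missing rate is 1 / 0.105066 ≈ 9.517827.

9.5178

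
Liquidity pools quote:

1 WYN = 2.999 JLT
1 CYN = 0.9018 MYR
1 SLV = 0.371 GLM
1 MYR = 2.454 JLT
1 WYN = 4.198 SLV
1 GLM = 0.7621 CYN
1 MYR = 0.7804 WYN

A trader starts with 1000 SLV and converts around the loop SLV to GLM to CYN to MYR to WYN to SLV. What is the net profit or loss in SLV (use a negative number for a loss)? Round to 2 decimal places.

1000 SLV × 0.371 = 371 GLM
371 GLM × 0.7621 = 282.7391 CYN
282.7391 CYN × 0.9018 = 254.97412038 MYR
254.97412038 MYR × 0.7804 = 198.981803544552 WYN
198.981803544552 WYN × 4.198 = 835.325611280029296 SLV
Net change: 835.325611280029296 − 1000 = -164.674388719970704 SLV

-164.67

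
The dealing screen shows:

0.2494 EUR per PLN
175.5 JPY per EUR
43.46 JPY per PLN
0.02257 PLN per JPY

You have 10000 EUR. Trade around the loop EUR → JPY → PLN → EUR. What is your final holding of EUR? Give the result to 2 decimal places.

9878.82

10000 EUR × 175.5 = 1755000 JPY
1755000 JPY × 0.02257 = 39610.35 PLN
39610.35 PLN × 0.2494 = 9878.82129 EUR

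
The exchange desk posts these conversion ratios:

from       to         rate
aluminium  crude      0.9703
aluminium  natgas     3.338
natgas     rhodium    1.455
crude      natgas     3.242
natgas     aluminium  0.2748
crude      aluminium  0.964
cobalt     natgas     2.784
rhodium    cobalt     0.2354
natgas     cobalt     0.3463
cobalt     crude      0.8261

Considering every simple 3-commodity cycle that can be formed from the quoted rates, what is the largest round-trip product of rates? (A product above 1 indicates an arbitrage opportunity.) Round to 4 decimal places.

0.9535

natgas→rhodium→cobalt→natgas: 1.455 × 0.2354 × 2.784 = 0.95354
natgas→cobalt→crude→natgas: 0.3463 × 0.8261 × 3.242 = 0.92747
aluminium→crude→natgas→aluminium: 0.9703 × 3.242 × 0.2748 = 0.86444
Maximum is natgas→rhodium→cobalt→natgas at 0.9535; no arbitrage — every cycle loses value.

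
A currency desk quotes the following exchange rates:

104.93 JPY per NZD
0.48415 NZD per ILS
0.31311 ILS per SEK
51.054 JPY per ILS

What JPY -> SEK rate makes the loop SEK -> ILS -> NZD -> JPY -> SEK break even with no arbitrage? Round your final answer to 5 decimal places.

Known legs of the cycle: 0.31311 × 0.48415 × 104.93 = 15.906570228045
For no arbitrage the full-cycle product must be 1, so the missing rate is 1 / 15.906570228045 ≈ 0.0628671.

0.06287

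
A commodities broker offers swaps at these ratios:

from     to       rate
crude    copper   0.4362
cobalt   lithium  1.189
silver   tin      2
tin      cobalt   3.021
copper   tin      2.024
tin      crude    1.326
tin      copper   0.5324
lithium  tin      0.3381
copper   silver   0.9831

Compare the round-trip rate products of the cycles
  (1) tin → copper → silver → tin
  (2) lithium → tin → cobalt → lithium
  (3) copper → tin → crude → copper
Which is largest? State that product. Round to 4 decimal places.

(1) 0.5324 × 0.9831 × 2 = 1.04680
(2) 0.3381 × 3.021 × 1.189 = 1.21444
(3) 2.024 × 1.326 × 0.4362 = 1.17068
Highest is cycle (2) at 1.2144 (>1, arbitrage).

1.2144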